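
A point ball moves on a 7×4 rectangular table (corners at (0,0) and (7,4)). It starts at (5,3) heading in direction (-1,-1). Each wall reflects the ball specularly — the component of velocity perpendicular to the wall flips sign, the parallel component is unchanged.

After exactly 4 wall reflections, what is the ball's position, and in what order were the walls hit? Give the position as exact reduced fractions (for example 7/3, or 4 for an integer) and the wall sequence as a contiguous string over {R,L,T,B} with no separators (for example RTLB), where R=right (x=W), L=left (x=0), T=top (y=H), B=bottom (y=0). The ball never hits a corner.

1. t=3 → B at (2,0); v=(-1,1)
2. t=2 → L at (0,2); v=(1,1)
3. t=2 → T at (2,4); v=(1,-1)
4. t=4 → B at (6,0); v=(1,1)

Final position: (6,0)
Wall sequence: BLTB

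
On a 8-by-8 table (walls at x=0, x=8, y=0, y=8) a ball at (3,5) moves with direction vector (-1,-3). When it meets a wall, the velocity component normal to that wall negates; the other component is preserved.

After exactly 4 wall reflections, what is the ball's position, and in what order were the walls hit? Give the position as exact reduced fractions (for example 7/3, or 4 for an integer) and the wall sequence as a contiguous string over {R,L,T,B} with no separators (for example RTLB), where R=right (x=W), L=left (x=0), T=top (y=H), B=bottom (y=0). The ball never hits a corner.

Final position: (4,0)
Wall sequence: BLTB

1. t=5/3 → B at (4/3,0); v=(-1,3)
2. t=4/3 → L at (0,4); v=(1,3)
3. t=4/3 → T at (4/3,8); v=(1,-3)
4. t=8/3 → B at (4,0); v=(1,3)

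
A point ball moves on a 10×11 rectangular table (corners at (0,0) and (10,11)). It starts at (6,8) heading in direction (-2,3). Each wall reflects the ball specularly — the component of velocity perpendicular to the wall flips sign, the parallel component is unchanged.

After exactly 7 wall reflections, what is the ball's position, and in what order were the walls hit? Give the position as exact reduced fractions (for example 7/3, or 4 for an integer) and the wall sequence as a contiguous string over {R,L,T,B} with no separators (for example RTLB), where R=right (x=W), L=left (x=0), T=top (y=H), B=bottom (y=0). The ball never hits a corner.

1. t=1 → T at (4,11); v=(-2,-3)
2. t=2 → L at (0,5); v=(2,-3)
3. t=5/3 → B at (10/3,0); v=(2,3)
4. t=10/3 → R at (10,10); v=(-2,3)
5. t=1/3 → T at (28/3,11); v=(-2,-3)
6. t=11/3 → B at (2,0); v=(-2,3)
7. t=1 → L at (0,3); v=(2,3)

Final position: (0,3)
Wall sequence: TLBRTBL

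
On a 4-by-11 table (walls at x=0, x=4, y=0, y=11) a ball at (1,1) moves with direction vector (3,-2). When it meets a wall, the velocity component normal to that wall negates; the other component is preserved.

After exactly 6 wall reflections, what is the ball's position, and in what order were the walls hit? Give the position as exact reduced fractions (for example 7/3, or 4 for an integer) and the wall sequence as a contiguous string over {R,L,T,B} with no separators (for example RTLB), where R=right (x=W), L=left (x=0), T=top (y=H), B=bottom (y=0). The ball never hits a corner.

1. t=1/2 → B at (5/2,0); v=(3,2)
2. t=1/2 → R at (4,1); v=(-3,2)
3. t=4/3 → L at (0,11/3); v=(3,2)
4. t=4/3 → R at (4,19/3); v=(-3,2)
5. t=4/3 → L at (0,9); v=(3,2)
6. t=1 → T at (3,11); v=(3,-2)

Final position: (3,11)
Wall sequence: BRLRLT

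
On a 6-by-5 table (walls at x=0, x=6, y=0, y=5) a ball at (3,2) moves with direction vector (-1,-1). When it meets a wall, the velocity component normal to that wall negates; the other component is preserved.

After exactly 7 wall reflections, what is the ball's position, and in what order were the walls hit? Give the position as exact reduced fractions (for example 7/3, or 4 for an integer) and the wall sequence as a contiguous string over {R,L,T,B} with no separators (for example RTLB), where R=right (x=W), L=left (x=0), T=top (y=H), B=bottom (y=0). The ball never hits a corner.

Final position: (2,5)
Wall sequence: BLTRBLT

1. t=2 → B at (1,0); v=(-1,1)
2. t=1 → L at (0,1); v=(1,1)
3. t=4 → T at (4,5); v=(1,-1)
4. t=2 → R at (6,3); v=(-1,-1)
5. t=3 → B at (3,0); v=(-1,1)
6. t=3 → L at (0,3); v=(1,1)
7. t=2 → T at (2,5); v=(1,-1)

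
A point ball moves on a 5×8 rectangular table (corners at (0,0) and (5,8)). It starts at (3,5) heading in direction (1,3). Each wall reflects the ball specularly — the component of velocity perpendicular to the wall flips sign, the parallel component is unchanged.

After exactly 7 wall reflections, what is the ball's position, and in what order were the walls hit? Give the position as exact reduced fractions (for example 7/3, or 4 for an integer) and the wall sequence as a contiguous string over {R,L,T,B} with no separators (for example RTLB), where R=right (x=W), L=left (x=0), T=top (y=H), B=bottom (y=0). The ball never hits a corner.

Final position: (14/3,8)
Wall sequence: TRBTLBT

1. t=1 → T at (4,8); v=(1,-3)
2. t=1 → R at (5,5); v=(-1,-3)
3. t=5/3 → B at (10/3,0); v=(-1,3)
4. t=8/3 → T at (2/3,8); v=(-1,-3)
5. t=2/3 → L at (0,6); v=(1,-3)
6. t=2 → B at (2,0); v=(1,3)
7. t=8/3 → T at (14/3,8); v=(1,-3)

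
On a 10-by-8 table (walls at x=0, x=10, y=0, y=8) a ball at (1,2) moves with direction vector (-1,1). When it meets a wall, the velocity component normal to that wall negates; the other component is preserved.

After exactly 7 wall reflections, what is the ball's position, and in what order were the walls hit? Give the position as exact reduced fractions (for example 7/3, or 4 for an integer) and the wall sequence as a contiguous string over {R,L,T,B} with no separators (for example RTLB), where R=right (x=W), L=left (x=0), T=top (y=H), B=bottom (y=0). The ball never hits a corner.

Final position: (9,0)
Wall sequence: LTRBLTB

1. t=1 → L at (0,3); v=(1,1)
2. t=5 → T at (5,8); v=(1,-1)
3. t=5 → R at (10,3); v=(-1,-1)
4. t=3 → B at (7,0); v=(-1,1)
5. t=7 → L at (0,7); v=(1,1)
6. t=1 → T at (1,8); v=(1,-1)
7. t=8 → B at (9,0); v=(1,1)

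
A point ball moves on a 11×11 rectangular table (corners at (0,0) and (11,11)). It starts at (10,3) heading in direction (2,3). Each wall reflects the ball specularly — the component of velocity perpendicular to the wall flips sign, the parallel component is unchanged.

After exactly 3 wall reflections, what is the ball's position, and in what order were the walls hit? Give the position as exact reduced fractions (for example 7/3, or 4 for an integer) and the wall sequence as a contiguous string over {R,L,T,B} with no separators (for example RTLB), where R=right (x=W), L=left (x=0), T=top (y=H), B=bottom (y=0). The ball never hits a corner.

Final position: (0,1)
Wall sequence: RTL

1. t=1/2 → R at (11,9/2); v=(-2,3)
2. t=13/6 → T at (20/3,11); v=(-2,-3)
3. t=10/3 → L at (0,1); v=(2,-3)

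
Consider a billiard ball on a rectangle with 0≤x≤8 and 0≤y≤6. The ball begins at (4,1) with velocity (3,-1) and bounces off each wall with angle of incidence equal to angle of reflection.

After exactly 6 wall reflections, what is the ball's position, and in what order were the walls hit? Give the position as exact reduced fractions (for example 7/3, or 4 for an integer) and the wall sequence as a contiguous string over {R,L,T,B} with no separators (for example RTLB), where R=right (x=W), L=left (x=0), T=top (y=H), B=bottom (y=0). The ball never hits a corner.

1. t=1 → B at (7,0); v=(3,1)
2. t=1/3 → R at (8,1/3); v=(-3,1)
3. t=8/3 → L at (0,3); v=(3,1)
4. t=8/3 → R at (8,17/3); v=(-3,1)
5. t=1/3 → T at (7,6); v=(-3,-1)
6. t=7/3 → L at (0,11/3); v=(3,-1)

Final position: (0,11/3)
Wall sequence: BRLRTL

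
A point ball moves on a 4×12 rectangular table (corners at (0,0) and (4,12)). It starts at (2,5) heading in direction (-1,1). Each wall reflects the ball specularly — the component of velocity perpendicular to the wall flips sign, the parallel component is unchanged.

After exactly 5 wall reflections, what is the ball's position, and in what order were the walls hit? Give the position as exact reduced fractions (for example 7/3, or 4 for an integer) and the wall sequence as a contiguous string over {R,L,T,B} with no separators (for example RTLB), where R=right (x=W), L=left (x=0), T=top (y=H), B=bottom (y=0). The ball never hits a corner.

Final position: (4,5)
Wall sequence: LRTLR

1. t=2 → L at (0,7); v=(1,1)
2. t=4 → R at (4,11); v=(-1,1)
3. t=1 → T at (3,12); v=(-1,-1)
4. t=3 → L at (0,9); v=(1,-1)
5. t=4 → R at (4,5); v=(-1,-1)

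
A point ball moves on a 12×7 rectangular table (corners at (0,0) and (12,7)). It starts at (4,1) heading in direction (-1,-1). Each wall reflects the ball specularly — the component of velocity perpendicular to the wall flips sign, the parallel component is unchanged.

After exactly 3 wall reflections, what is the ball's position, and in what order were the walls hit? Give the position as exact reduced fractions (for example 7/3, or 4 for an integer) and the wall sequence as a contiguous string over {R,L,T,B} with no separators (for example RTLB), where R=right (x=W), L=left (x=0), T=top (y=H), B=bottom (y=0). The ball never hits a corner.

Final position: (4,7)
Wall sequence: BLT

1. t=1 → B at (3,0); v=(-1,1)
2. t=3 → L at (0,3); v=(1,1)
3. t=4 → T at (4,7); v=(1,-1)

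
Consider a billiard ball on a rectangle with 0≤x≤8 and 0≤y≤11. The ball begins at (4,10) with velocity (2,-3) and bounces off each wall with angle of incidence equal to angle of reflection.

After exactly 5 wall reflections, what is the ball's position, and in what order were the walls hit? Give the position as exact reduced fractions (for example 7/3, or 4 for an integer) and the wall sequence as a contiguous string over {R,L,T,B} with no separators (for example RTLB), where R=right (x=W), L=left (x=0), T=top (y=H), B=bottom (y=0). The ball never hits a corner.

Final position: (8,2)
Wall sequence: RBLTR

1. t=2 → R at (8,4); v=(-2,-3)
2. t=4/3 → B at (16/3,0); v=(-2,3)
3. t=8/3 → L at (0,8); v=(2,3)
4. t=1 → T at (2,11); v=(2,-3)
5. t=3 → R at (8,2); v=(-2,-3)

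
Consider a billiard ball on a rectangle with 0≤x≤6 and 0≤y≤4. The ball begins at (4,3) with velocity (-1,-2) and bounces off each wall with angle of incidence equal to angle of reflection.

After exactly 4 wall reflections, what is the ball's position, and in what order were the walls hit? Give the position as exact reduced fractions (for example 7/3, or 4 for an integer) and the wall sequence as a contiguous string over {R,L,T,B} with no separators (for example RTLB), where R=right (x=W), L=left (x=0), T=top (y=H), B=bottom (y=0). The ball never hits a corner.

1. t=3/2 → B at (5/2,0); v=(-1,2)
2. t=2 → T at (1/2,4); v=(-1,-2)
3. t=1/2 → L at (0,3); v=(1,-2)
4. t=3/2 → B at (3/2,0); v=(1,2)

Final position: (3/2,0)
Wall sequence: BTLB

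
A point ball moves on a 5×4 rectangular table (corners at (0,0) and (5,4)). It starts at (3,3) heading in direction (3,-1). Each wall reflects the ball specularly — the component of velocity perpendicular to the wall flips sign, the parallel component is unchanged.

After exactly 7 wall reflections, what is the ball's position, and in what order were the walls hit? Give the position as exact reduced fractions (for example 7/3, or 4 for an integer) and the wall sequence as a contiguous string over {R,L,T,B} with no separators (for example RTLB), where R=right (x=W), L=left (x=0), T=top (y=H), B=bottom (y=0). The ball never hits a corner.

Final position: (5,11/3)
Wall sequence: RLBRLTR

1. t=2/3 → R at (5,7/3); v=(-3,-1)
2. t=5/3 → L at (0,2/3); v=(3,-1)
3. t=2/3 → B at (2,0); v=(3,1)
4. t=1 → R at (5,1); v=(-3,1)
5. t=5/3 → L at (0,8/3); v=(3,1)
6. t=4/3 → T at (4,4); v=(3,-1)
7. t=1/3 → R at (5,11/3); v=(-3,-1)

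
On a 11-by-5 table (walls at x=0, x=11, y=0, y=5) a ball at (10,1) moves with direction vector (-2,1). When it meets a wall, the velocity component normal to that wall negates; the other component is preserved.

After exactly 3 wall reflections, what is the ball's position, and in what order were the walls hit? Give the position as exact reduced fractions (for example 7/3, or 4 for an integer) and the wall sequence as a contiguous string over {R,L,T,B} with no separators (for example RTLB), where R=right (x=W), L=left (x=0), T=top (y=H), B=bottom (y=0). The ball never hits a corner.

1. t=4 → T at (2,5); v=(-2,-1)
2. t=1 → L at (0,4); v=(2,-1)
3. t=4 → B at (8,0); v=(2,1)

Final position: (8,0)
Wall sequence: TLB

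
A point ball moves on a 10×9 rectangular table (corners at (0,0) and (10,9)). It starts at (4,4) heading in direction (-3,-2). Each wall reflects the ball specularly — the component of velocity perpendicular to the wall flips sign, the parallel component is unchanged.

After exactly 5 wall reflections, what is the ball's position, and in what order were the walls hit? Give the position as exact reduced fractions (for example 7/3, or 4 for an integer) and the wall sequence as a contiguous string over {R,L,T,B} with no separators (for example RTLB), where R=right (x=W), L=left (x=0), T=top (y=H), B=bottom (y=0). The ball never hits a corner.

1. t=4/3 → L at (0,4/3); v=(3,-2)
2. t=2/3 → B at (2,0); v=(3,2)
3. t=8/3 → R at (10,16/3); v=(-3,2)
4. t=11/6 → T at (9/2,9); v=(-3,-2)
5. t=3/2 → L at (0,6); v=(3,-2)

Final position: (0,6)
Wall sequence: LBRTL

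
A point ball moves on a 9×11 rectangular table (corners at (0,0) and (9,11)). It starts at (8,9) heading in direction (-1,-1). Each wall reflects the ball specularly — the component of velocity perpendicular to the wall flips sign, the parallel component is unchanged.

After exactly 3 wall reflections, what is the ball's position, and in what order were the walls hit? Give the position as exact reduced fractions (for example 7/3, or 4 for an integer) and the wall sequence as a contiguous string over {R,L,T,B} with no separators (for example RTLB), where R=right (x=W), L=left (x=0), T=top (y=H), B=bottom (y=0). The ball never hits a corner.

1. t=8 → L at (0,1); v=(1,-1)
2. t=1 → B at (1,0); v=(1,1)
3. t=8 → R at (9,8); v=(-1,1)

Final position: (9,8)
Wall sequence: LBR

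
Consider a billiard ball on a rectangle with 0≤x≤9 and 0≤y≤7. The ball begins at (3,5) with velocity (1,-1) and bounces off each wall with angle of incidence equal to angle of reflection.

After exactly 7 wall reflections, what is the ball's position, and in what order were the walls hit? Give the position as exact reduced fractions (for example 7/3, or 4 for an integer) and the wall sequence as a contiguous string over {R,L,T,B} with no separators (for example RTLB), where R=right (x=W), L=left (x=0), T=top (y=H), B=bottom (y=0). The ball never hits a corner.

1. t=5 → B at (8,0); v=(1,1)
2. t=1 → R at (9,1); v=(-1,1)
3. t=6 → T at (3,7); v=(-1,-1)
4. t=3 → L at (0,4); v=(1,-1)
5. t=4 → B at (4,0); v=(1,1)
6. t=5 → R at (9,5); v=(-1,1)
7. t=2 → T at (7,7); v=(-1,-1)

Final position: (7,7)
Wall sequence: BRTLBRT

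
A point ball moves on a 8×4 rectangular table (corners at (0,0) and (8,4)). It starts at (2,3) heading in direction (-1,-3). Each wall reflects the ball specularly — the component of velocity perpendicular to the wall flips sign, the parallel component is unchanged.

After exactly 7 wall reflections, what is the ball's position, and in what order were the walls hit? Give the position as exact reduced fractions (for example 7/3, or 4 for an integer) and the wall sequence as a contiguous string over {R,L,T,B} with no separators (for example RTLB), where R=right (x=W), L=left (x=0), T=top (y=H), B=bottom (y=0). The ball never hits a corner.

Final position: (17/3,4)
Wall sequence: BLTBTBT

1. t=1 → B at (1,0); v=(-1,3)
2. t=1 → L at (0,3); v=(1,3)
3. t=1/3 → T at (1/3,4); v=(1,-3)
4. t=4/3 → B at (5/3,0); v=(1,3)
5. t=4/3 → T at (3,4); v=(1,-3)
6. t=4/3 → B at (13/3,0); v=(1,3)
7. t=4/3 → T at (17/3,4); v=(1,-3)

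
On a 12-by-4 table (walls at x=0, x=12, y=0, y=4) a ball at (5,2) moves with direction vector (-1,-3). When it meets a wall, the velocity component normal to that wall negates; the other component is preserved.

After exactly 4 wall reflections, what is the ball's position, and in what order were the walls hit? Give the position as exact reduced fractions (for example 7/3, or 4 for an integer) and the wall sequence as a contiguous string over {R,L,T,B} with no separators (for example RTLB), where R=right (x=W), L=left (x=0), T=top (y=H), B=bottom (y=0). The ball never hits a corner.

1. t=2/3 → B at (13/3,0); v=(-1,3)
2. t=4/3 → T at (3,4); v=(-1,-3)
3. t=4/3 → B at (5/3,0); v=(-1,3)
4. t=4/3 → T at (1/3,4); v=(-1,-3)

Final position: (1/3,4)
Wall sequence: BTBT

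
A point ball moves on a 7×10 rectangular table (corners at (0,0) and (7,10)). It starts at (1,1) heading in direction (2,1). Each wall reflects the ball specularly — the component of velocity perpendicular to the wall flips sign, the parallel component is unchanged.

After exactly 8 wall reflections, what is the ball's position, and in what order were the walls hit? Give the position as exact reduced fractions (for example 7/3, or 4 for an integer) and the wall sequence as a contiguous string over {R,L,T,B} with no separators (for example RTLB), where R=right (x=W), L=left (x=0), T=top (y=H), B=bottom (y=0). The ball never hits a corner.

Final position: (0,3/2)
Wall sequence: RLTRLRBL

1. t=3 → R at (7,4); v=(-2,1)
2. t=7/2 → L at (0,15/2); v=(2,1)
3. t=5/2 → T at (5,10); v=(2,-1)
4. t=1 → R at (7,9); v=(-2,-1)
5. t=7/2 → L at (0,11/2); v=(2,-1)
6. t=7/2 → R at (7,2); v=(-2,-1)
7. t=2 → B at (3,0); v=(-2,1)
8. t=3/2 → L at (0,3/2); v=(2,1)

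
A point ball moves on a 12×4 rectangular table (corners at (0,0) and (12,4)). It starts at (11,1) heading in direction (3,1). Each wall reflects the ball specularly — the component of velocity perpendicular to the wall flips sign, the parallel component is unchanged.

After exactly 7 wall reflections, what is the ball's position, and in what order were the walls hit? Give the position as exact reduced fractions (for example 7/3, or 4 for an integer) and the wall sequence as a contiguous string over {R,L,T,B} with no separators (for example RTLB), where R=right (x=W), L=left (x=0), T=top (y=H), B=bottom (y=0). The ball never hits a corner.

1. t=1/3 → R at (12,4/3); v=(-3,1)
2. t=8/3 → T at (4,4); v=(-3,-1)
3. t=4/3 → L at (0,8/3); v=(3,-1)
4. t=8/3 → B at (8,0); v=(3,1)
5. t=4/3 → R at (12,4/3); v=(-3,1)
6. t=8/3 → T at (4,4); v=(-3,-1)
7. t=4/3 → L at (0,8/3); v=(3,-1)

Final position: (0,8/3)
Wall sequence: RTLBRTL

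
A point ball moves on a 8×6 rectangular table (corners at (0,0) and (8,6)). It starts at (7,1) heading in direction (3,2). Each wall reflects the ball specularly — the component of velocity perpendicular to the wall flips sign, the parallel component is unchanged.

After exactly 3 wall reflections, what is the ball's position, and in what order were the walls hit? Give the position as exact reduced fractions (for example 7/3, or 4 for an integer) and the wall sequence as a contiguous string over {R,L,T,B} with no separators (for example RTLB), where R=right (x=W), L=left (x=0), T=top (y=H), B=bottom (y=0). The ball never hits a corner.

Final position: (0,5)
Wall sequence: RTL

1. t=1/3 → R at (8,5/3); v=(-3,2)
2. t=13/6 → T at (3/2,6); v=(-3,-2)
3. t=1/2 → L at (0,5); v=(3,-2)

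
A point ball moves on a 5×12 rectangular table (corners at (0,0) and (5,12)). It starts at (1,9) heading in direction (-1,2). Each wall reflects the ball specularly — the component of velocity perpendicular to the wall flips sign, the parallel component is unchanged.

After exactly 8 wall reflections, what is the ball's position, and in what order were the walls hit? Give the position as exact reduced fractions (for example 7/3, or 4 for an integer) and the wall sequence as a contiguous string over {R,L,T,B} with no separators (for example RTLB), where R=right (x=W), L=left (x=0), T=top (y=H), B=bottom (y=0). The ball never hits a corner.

1. t=1 → L at (0,11); v=(1,2)
2. t=1/2 → T at (1/2,12); v=(1,-2)
3. t=9/2 → R at (5,3); v=(-1,-2)
4. t=3/2 → B at (7/2,0); v=(-1,2)
5. t=7/2 → L at (0,7); v=(1,2)
6. t=5/2 → T at (5/2,12); v=(1,-2)
7. t=5/2 → R at (5,7); v=(-1,-2)
8. t=7/2 → B at (3/2,0); v=(-1,2)

Final position: (3/2,0)
Wall sequence: LTRBLTRB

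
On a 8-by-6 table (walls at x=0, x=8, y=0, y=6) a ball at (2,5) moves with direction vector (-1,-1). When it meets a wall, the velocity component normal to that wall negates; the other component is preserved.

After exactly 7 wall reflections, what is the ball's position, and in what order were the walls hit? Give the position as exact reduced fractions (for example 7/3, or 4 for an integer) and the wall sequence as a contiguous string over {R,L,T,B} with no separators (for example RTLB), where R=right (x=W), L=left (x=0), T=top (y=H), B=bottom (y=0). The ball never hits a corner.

1. t=2 → L at (0,3); v=(1,-1)
2. t=3 → B at (3,0); v=(1,1)
3. t=5 → R at (8,5); v=(-1,1)
4. t=1 → T at (7,6); v=(-1,-1)
5. t=6 → B at (1,0); v=(-1,1)
6. t=1 → L at (0,1); v=(1,1)
7. t=5 → T at (5,6); v=(1,-1)

Final position: (5,6)
Wall sequence: LBRTBLT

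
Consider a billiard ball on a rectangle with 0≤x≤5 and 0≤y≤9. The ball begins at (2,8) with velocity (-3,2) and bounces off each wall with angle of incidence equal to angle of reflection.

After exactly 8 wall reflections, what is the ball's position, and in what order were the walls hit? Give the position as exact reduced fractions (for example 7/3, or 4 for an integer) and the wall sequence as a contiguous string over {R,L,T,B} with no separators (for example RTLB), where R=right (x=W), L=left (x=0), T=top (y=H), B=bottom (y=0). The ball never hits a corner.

Final position: (5,8)
Wall sequence: TLRLBRLR

1. t=1/2 → T at (1/2,9); v=(-3,-2)
2. t=1/6 → L at (0,26/3); v=(3,-2)
3. t=5/3 → R at (5,16/3); v=(-3,-2)
4. t=5/3 → L at (0,2); v=(3,-2)
5. t=1 → B at (3,0); v=(3,2)
6. t=2/3 → R at (5,4/3); v=(-3,2)
7. t=5/3 → L at (0,14/3); v=(3,2)
8. t=5/3 → R at (5,8); v=(-3,2)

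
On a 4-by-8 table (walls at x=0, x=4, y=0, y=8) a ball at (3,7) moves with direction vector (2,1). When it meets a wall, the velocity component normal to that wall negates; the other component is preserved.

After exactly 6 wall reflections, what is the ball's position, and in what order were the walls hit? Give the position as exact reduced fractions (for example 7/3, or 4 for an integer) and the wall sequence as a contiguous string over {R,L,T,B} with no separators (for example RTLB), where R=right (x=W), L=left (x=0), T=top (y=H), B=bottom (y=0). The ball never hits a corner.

1. t=1/2 → R at (4,15/2); v=(-2,1)
2. t=1/2 → T at (3,8); v=(-2,-1)
3. t=3/2 → L at (0,13/2); v=(2,-1)
4. t=2 → R at (4,9/2); v=(-2,-1)
5. t=2 → L at (0,5/2); v=(2,-1)
6. t=2 → R at (4,1/2); v=(-2,-1)

Final position: (4,1/2)
Wall sequence: RTLRLR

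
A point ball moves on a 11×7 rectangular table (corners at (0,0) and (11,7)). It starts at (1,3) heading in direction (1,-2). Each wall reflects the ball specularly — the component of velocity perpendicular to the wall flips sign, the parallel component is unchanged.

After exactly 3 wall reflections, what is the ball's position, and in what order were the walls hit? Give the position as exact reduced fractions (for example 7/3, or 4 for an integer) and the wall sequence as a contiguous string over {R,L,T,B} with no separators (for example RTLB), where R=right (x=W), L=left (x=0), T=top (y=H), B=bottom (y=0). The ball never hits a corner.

Final position: (19/2,0)
Wall sequence: BTB

1. t=3/2 → B at (5/2,0); v=(1,2)
2. t=7/2 → T at (6,7); v=(1,-2)
3. t=7/2 → B at (19/2,0); v=(1,2)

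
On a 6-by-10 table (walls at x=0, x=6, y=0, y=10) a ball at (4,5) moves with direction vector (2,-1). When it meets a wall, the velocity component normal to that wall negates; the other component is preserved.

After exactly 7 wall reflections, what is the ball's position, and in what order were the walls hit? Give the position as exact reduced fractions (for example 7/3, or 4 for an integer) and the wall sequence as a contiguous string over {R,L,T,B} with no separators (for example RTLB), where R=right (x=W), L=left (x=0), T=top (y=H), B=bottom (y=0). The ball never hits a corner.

Final position: (2,10)
Wall sequence: RLBRLRT

1. t=1 → R at (6,4); v=(-2,-1)
2. t=3 → L at (0,1); v=(2,-1)
3. t=1 → B at (2,0); v=(2,1)
4. t=2 → R at (6,2); v=(-2,1)
5. t=3 → L at (0,5); v=(2,1)
6. t=3 → R at (6,8); v=(-2,1)
7. t=2 → T at (2,10); v=(-2,-1)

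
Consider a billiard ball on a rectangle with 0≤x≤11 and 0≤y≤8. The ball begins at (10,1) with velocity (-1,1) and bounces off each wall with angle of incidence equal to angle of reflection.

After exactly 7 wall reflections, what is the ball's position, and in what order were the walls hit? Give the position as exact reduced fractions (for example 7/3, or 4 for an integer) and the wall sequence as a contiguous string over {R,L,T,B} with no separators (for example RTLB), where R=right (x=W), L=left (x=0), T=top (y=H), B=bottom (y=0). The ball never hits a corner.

1. t=7 → T at (3,8); v=(-1,-1)
2. t=3 → L at (0,5); v=(1,-1)
3. t=5 → B at (5,0); v=(1,1)
4. t=6 → R at (11,6); v=(-1,1)
5. t=2 → T at (9,8); v=(-1,-1)
6. t=8 → B at (1,0); v=(-1,1)
7. t=1 → L at (0,1); v=(1,1)

Final position: (0,1)
Wall sequence: TLBRTBL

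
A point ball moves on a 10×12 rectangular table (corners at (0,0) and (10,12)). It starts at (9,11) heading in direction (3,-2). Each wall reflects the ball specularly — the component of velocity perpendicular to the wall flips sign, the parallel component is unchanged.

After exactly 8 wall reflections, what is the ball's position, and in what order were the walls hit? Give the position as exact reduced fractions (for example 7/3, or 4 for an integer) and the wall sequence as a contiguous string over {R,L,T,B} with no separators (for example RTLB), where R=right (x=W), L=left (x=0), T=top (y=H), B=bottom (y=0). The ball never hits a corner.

Final position: (0,1)
Wall sequence: RLBRLTRL

1. t=1/3 → R at (10,31/3); v=(-3,-2)
2. t=10/3 → L at (0,11/3); v=(3,-2)
3. t=11/6 → B at (11/2,0); v=(3,2)
4. t=3/2 → R at (10,3); v=(-3,2)
5. t=10/3 → L at (0,29/3); v=(3,2)
6. t=7/6 → T at (7/2,12); v=(3,-2)
7. t=13/6 → R at (10,23/3); v=(-3,-2)
8. t=10/3 → L at (0,1); v=(3,-2)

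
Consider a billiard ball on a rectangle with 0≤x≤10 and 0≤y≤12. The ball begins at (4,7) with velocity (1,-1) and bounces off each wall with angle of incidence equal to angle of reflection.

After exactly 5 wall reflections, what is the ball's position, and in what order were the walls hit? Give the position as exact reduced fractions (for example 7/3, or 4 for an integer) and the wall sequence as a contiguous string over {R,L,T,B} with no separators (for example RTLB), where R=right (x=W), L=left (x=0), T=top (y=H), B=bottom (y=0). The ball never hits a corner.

Final position: (10,5)
Wall sequence: RBLTR

1. t=6 → R at (10,1); v=(-1,-1)
2. t=1 → B at (9,0); v=(-1,1)
3. t=9 → L at (0,9); v=(1,1)
4. t=3 → T at (3,12); v=(1,-1)
5. t=7 → R at (10,5); v=(-1,-1)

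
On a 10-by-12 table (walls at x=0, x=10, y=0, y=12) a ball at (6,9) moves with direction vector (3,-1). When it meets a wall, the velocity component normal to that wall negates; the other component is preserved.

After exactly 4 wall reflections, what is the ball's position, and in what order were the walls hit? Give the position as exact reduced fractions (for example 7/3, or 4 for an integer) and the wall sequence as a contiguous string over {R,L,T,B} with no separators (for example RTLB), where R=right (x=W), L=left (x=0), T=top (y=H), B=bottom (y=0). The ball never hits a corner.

Final position: (7,0)
Wall sequence: RLRB

1. t=4/3 → R at (10,23/3); v=(-3,-1)
2. t=10/3 → L at (0,13/3); v=(3,-1)
3. t=10/3 → R at (10,1); v=(-3,-1)
4. t=1 → B at (7,0); v=(-3,1)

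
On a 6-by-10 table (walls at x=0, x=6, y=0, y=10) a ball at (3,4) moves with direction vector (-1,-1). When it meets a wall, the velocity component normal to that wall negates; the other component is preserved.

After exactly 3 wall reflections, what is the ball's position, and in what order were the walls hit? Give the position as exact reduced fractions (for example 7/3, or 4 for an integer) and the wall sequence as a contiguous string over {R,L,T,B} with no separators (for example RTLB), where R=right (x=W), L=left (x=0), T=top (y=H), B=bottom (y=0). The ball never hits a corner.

Final position: (6,5)
Wall sequence: LBR

1. t=3 → L at (0,1); v=(1,-1)
2. t=1 → B at (1,0); v=(1,1)
3. t=5 → R at (6,5); v=(-1,1)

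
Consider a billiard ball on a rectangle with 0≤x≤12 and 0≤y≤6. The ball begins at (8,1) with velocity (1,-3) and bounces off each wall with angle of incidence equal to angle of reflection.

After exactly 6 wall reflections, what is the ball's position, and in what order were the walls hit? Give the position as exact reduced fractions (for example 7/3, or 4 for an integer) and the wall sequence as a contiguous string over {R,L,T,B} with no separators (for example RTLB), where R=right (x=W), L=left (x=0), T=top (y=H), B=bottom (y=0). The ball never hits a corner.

1. t=1/3 → B at (25/3,0); v=(1,3)
2. t=2 → T at (31/3,6); v=(1,-3)
3. t=5/3 → R at (12,1); v=(-1,-3)
4. t=1/3 → B at (35/3,0); v=(-1,3)
5. t=2 → T at (29/3,6); v=(-1,-3)
6. t=2 → B at (23/3,0); v=(-1,3)

Final position: (23/3,0)
Wall sequence: BTRBTB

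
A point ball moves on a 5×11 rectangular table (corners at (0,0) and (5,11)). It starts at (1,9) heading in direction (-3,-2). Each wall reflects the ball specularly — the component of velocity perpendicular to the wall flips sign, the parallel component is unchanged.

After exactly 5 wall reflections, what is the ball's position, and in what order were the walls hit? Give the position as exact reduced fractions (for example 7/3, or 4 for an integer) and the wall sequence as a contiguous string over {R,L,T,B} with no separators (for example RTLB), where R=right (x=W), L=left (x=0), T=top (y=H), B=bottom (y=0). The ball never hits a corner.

Final position: (5,5/3)
Wall sequence: LRLBR

1. t=1/3 → L at (0,25/3); v=(3,-2)
2. t=5/3 → R at (5,5); v=(-3,-2)
3. t=5/3 → L at (0,5/3); v=(3,-2)
4. t=5/6 → B at (5/2,0); v=(3,2)
5. t=5/6 → R at (5,5/3); v=(-3,2)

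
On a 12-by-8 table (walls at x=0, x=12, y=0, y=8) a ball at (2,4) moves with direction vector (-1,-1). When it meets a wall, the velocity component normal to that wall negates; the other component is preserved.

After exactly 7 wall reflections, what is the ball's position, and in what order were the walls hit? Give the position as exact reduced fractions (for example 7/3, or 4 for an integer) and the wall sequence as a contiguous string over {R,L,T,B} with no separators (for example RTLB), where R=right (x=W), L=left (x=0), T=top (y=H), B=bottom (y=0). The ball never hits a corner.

Final position: (2,8)
Wall sequence: LBTRBLT

1. t=2 → L at (0,2); v=(1,-1)
2. t=2 → B at (2,0); v=(1,1)
3. t=8 → T at (10,8); v=(1,-1)
4. t=2 → R at (12,6); v=(-1,-1)
5. t=6 → B at (6,0); v=(-1,1)
6. t=6 → L at (0,6); v=(1,1)
7. t=2 → T at (2,8); v=(1,-1)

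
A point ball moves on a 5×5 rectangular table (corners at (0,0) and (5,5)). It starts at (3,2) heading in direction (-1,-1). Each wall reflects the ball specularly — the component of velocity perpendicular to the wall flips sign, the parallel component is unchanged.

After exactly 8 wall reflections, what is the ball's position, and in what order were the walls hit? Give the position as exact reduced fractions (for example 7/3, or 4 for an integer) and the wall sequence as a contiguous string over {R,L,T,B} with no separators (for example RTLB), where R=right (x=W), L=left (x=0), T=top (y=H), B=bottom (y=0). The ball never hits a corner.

Final position: (5,4)
Wall sequence: BLTRBLTR

1. t=2 → B at (1,0); v=(-1,1)
2. t=1 → L at (0,1); v=(1,1)
3. t=4 → T at (4,5); v=(1,-1)
4. t=1 → R at (5,4); v=(-1,-1)
5. t=4 → B at (1,0); v=(-1,1)
6. t=1 → L at (0,1); v=(1,1)
7. t=4 → T at (4,5); v=(1,-1)
8. t=1 → R at (5,4); v=(-1,-1)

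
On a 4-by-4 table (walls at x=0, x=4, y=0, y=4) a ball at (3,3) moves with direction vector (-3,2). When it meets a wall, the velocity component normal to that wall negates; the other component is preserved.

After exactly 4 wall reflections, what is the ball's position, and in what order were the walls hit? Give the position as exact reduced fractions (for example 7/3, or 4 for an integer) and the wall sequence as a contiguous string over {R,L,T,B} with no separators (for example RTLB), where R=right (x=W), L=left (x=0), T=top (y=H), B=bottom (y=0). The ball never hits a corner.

Final position: (7/2,0)
Wall sequence: TLRB

1. t=1/2 → T at (3/2,4); v=(-3,-2)
2. t=1/2 → L at (0,3); v=(3,-2)
3. t=4/3 → R at (4,1/3); v=(-3,-2)
4. t=1/6 → B at (7/2,0); v=(-3,2)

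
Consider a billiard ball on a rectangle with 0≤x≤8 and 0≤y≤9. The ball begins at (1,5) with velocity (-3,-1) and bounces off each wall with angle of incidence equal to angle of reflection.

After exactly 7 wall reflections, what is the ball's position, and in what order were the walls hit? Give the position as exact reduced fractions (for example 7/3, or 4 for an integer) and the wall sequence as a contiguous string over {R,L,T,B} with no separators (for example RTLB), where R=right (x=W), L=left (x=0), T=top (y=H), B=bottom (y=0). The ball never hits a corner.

Final position: (8,26/3)
Wall sequence: LRBLRLR

1. t=1/3 → L at (0,14/3); v=(3,-1)
2. t=8/3 → R at (8,2); v=(-3,-1)
3. t=2 → B at (2,0); v=(-3,1)
4. t=2/3 → L at (0,2/3); v=(3,1)
5. t=8/3 → R at (8,10/3); v=(-3,1)
6. t=8/3 → L at (0,6); v=(3,1)
7. t=8/3 → R at (8,26/3); v=(-3,1)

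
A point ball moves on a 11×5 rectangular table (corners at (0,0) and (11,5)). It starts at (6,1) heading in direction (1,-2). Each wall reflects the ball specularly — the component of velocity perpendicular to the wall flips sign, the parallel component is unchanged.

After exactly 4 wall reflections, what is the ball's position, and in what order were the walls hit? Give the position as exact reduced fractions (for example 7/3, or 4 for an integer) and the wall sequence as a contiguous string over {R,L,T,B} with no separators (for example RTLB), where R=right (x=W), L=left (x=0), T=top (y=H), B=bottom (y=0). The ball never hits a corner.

Final position: (21/2,0)
Wall sequence: BTRB

1. t=1/2 → B at (13/2,0); v=(1,2)
2. t=5/2 → T at (9,5); v=(1,-2)
3. t=2 → R at (11,1); v=(-1,-2)
4. t=1/2 → B at (21/2,0); v=(-1,2)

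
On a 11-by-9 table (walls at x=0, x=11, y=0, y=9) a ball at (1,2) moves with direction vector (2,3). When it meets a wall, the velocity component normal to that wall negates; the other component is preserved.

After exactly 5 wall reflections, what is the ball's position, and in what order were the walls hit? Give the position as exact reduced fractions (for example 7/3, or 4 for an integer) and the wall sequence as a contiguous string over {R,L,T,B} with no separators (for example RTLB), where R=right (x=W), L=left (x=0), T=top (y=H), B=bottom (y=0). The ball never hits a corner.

1. t=7/3 → T at (17/3,9); v=(2,-3)
2. t=8/3 → R at (11,1); v=(-2,-3)
3. t=1/3 → B at (31/3,0); v=(-2,3)
4. t=3 → T at (13/3,9); v=(-2,-3)
5. t=13/6 → L at (0,5/2); v=(2,-3)

Final position: (0,5/2)
Wall sequence: TRBTL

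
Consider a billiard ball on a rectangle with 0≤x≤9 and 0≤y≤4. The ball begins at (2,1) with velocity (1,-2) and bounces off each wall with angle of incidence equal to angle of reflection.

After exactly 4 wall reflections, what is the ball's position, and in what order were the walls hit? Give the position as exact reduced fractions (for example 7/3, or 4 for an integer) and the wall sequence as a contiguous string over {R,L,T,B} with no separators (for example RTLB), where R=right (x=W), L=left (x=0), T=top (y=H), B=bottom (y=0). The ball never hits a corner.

Final position: (17/2,4)
Wall sequence: BTBT

1. t=1/2 → B at (5/2,0); v=(1,2)
2. t=2 → T at (9/2,4); v=(1,-2)
3. t=2 → B at (13/2,0); v=(1,2)
4. t=2 → T at (17/2,4); v=(1,-2)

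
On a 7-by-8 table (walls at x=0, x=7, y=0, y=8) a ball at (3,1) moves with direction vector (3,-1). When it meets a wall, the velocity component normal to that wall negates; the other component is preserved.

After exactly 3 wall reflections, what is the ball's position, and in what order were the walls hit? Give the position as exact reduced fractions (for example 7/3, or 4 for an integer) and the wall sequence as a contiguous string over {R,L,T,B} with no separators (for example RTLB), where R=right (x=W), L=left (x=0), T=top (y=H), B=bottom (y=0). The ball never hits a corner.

1. t=1 → B at (6,0); v=(3,1)
2. t=1/3 → R at (7,1/3); v=(-3,1)
3. t=7/3 → L at (0,8/3); v=(3,1)

Final position: (0,8/3)
Wall sequence: BRL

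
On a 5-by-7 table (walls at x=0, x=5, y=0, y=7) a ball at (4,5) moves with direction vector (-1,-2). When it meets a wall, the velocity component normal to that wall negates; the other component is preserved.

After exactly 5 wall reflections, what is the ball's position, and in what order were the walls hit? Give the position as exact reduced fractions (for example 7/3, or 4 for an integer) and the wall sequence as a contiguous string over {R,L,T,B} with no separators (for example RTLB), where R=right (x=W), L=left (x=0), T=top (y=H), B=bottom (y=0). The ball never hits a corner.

1. t=5/2 → B at (3/2,0); v=(-1,2)
2. t=3/2 → L at (0,3); v=(1,2)
3. t=2 → T at (2,7); v=(1,-2)
4. t=3 → R at (5,1); v=(-1,-2)
5. t=1/2 → B at (9/2,0); v=(-1,2)

Final position: (9/2,0)
Wall sequence: BLTRB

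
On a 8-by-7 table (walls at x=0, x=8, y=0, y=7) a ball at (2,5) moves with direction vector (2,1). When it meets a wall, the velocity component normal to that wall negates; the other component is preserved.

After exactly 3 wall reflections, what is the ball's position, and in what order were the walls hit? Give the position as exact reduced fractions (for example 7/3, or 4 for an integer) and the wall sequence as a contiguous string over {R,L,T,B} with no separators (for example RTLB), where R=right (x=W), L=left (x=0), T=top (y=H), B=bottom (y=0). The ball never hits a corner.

1. t=2 → T at (6,7); v=(2,-1)
2. t=1 → R at (8,6); v=(-2,-1)
3. t=4 → L at (0,2); v=(2,-1)

Final position: (0,2)
Wall sequence: TRL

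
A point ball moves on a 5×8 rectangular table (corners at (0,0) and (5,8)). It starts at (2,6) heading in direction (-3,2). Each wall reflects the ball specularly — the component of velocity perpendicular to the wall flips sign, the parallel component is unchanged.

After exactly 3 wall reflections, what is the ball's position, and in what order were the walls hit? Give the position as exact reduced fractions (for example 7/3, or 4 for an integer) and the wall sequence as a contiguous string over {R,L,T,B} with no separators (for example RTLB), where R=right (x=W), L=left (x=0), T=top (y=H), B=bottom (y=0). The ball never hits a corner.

Final position: (5,16/3)
Wall sequence: LTR

1. t=2/3 → L at (0,22/3); v=(3,2)
2. t=1/3 → T at (1,8); v=(3,-2)
3. t=4/3 → R at (5,16/3); v=(-3,-2)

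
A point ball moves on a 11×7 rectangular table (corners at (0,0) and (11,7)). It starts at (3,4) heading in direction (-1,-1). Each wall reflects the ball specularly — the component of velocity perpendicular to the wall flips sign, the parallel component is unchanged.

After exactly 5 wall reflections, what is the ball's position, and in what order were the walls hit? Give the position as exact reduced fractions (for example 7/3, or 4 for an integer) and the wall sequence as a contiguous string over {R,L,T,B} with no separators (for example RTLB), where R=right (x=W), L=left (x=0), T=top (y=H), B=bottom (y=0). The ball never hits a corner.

Final position: (7,0)
Wall sequence: LBTRB

1. t=3 → L at (0,1); v=(1,-1)
2. t=1 → B at (1,0); v=(1,1)
3. t=7 → T at (8,7); v=(1,-1)
4. t=3 → R at (11,4); v=(-1,-1)
5. t=4 → B at (7,0); v=(-1,1)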